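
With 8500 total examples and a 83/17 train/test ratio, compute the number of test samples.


Train samples = 8500 * 83% = 7055
Test samples = 8500 - 7055
= 1445

1445


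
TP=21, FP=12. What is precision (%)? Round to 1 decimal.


Precision = TP / (TP + FP) * 100
= 21 / (21 + 12)
= 21 / 33
= 0.6364
= 63.6%

63.6


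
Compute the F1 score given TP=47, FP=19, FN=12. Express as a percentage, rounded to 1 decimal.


Precision = TP / (TP + FP) = 47 / 66 = 0.7121
Recall = TP / (TP + FN) = 47 / 59 = 0.7966
F1 = 2 * P * R / (P + R)
= 2 * 0.7121 * 0.7966 / (0.7121 + 0.7966)
= 1.1346 / 1.5087
= 0.752
As percentage: 75.2%

75.2


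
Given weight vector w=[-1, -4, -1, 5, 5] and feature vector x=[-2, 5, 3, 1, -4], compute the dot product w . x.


Element-wise products:
-1 * -2 = 2
-4 * 5 = -20
-1 * 3 = -3
5 * 1 = 5
5 * -4 = -20
Sum = 2 + -20 + -3 + 5 + -20
= -36

-36


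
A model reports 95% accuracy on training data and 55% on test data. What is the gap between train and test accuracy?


Gap = train_accuracy - test_accuracy
= 95 - 55
= 40%
This large gap strongly indicates overfitting.

40


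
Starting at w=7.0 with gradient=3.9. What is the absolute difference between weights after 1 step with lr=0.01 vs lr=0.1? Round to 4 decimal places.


With lr=0.01: w_new = 7.0 - 0.01 * 3.9 = 6.961
With lr=0.1: w_new = 7.0 - 0.1 * 3.9 = 6.61
Absolute difference = |6.961 - 6.61|
= 0.3510

0.3510


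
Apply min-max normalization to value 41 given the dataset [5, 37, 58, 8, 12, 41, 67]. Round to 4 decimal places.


Min = 5, Max = 67
Range = 67 - 5 = 62
Scaled = (x - min) / (max - min)
= (41 - 5) / 62
= 36 / 62
= 0.5806

0.5806


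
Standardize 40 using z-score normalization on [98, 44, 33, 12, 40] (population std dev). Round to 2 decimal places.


Mean = (98 + 44 + 33 + 12 + 40) / 5 = 45.4
Variance = sum((x_i - mean)^2) / n = 813.44
Std = sqrt(813.44) = 28.5209
Z = (x - mean) / std
= (40 - 45.4) / 28.5209
= -5.4 / 28.5209
= -0.19

-0.19


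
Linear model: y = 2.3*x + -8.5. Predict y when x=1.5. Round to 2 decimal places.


y = 2.3 * 1.5 + (-8.5)
= 3.45 + (-8.5)
= -5.05

-5.05


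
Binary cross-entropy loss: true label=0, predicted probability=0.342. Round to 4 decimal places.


For y=0: Loss = -log(1-p)
= -log(1 - 0.342)
= -log(0.658)
= -(-0.4186)
= 0.4186

0.4186


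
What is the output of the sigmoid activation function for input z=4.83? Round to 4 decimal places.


sigmoid(z) = 1 / (1 + exp(-z))
exp(-(4.83)) = exp(-4.83) = 0.008
1 + 0.008 = 1.008
1 / 1.008 = 0.9921

0.9921


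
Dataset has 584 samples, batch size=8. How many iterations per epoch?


Iterations per epoch = dataset_size / batch_size
= 584 / 8
= 73

73


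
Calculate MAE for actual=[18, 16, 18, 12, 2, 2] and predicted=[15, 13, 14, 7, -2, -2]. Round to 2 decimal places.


Absolute errors: [3, 3, 4, 5, 4, 4]
Sum of absolute errors = 23
MAE = 23 / 6 = 3.83

3.83


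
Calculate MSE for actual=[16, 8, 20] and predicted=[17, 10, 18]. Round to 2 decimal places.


Differences: [-1, -2, 2]
Squared errors: [1, 4, 4]
Sum of squared errors = 9
MSE = 9 / 3 = 3.00

3.00


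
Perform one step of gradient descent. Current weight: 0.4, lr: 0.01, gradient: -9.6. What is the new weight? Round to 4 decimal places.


w_new = w_old - lr * gradient
= 0.4 - 0.01 * -9.6
= 0.4 - (-0.096)
= 0.4960

0.4960


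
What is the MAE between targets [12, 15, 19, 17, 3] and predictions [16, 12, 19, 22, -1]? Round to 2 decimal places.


Absolute errors: [4, 3, 0, 5, 4]
Sum of absolute errors = 16
MAE = 16 / 5 = 3.20

3.20


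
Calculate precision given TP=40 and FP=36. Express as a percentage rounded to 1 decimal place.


Precision = TP / (TP + FP) * 100
= 40 / (40 + 36)
= 40 / 76
= 0.5263
= 52.6%

52.6


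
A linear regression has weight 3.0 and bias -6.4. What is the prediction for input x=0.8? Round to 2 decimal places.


y = 3.0 * 0.8 + (-6.4)
= 2.4 + (-6.4)
= -4.00

-4.00


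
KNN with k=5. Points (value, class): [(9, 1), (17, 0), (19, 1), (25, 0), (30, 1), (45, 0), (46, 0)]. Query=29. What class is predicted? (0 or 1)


Distances from query 29:
Point 30 (class 1): distance = 1
Point 25 (class 0): distance = 4
Point 19 (class 1): distance = 10
Point 17 (class 0): distance = 12
Point 45 (class 0): distance = 16
K=5 nearest neighbors: classes = [1, 0, 1, 0, 0]
Votes for class 1: 2 / 5
Majority vote => class 0

0


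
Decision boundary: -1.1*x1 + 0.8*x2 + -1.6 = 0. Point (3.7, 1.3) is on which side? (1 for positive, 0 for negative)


Compute -1.1 * 3.7 + 0.8 * 1.3 + -1.6
= -4.07 + 1.04 + -1.6
= -4.63
Since -4.63 < 0, the point is on the negative side.

0


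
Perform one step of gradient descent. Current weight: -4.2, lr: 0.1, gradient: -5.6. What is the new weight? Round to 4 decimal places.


w_new = w_old - lr * gradient
= -4.2 - 0.1 * -5.6
= -4.2 - (-0.56)
= -3.6400

-3.6400


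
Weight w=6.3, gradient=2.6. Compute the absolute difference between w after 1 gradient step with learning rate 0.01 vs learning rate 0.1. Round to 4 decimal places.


With lr=0.01: w_new = 6.3 - 0.01 * 2.6 = 6.274
With lr=0.1: w_new = 6.3 - 0.1 * 2.6 = 6.04
Absolute difference = |6.274 - 6.04|
= 0.2340

0.2340


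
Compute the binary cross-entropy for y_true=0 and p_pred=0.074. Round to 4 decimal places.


For y=0: Loss = -log(1-p)
= -log(1 - 0.074)
= -log(0.926)
= -(-0.0769)
= 0.0769

0.0769


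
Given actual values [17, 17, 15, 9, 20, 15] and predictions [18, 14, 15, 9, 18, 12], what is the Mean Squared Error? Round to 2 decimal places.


Differences: [-1, 3, 0, 0, 2, 3]
Squared errors: [1, 9, 0, 0, 4, 9]
Sum of squared errors = 23
MSE = 23 / 6 = 3.83

3.83


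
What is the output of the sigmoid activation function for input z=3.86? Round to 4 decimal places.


sigmoid(z) = 1 / (1 + exp(-z))
exp(-(3.86)) = exp(-3.86) = 0.0211
1 + 0.0211 = 1.0211
1 / 1.0211 = 0.9794

0.9794


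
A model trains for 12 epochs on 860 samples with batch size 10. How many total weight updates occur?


Iterations per epoch = 860 / 10 = 86
Total updates = iterations_per_epoch * epochs
= 86 * 12
= 1032

1032


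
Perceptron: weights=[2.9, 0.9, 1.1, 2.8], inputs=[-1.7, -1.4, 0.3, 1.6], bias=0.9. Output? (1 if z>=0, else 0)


z = w . x + b
= 2.9*-1.7 + 0.9*-1.4 + 1.1*0.3 + 2.8*1.6 + 0.9
= -4.93 + -1.26 + 0.33 + 4.48 + 0.9
= -1.38 + 0.9
= -0.48
Since z = -0.48 < 0, output = 0

0


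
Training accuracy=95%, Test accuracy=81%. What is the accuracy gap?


Gap = train_accuracy - test_accuracy
= 95 - 81
= 14%
This gap suggests the model is overfitting.

14


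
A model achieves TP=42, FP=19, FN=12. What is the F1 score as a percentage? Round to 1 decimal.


Precision = TP / (TP + FP) = 42 / 61 = 0.6885
Recall = TP / (TP + FN) = 42 / 54 = 0.7778
F1 = 2 * P * R / (P + R)
= 2 * 0.6885 * 0.7778 / (0.6885 + 0.7778)
= 1.071 / 1.4663
= 0.7304
As percentage: 73.0%

73.0


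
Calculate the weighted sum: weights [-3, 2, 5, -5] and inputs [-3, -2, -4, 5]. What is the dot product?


Element-wise products:
-3 * -3 = 9
2 * -2 = -4
5 * -4 = -20
-5 * 5 = -25
Sum = 9 + -4 + -20 + -25
= -40

-40


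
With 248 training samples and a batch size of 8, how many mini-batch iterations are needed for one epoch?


Iterations per epoch = dataset_size / batch_size
= 248 / 8
= 31

31


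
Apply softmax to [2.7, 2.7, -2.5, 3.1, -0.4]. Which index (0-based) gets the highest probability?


Softmax is a monotonic transformation, so it preserves the argmax.
We need to find the index of the maximum logit.
Index 0: 2.7
Index 1: 2.7
Index 2: -2.5
Index 3: 3.1
Index 4: -0.4
Maximum logit = 3.1 at index 3

3


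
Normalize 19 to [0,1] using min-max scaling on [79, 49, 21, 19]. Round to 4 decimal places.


Min = 19, Max = 79
Range = 79 - 19 = 60
Scaled = (x - min) / (max - min)
= (19 - 19) / 60
= 0 / 60
= 0.0000

0.0000


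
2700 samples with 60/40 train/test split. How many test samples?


Train samples = 2700 * 60% = 1620
Test samples = 2700 - 1620
= 1080

1080


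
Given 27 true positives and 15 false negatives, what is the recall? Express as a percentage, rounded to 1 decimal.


Recall = TP / (TP + FN) * 100
= 27 / (27 + 15)
= 27 / 42
= 0.6429
= 64.3%

64.3


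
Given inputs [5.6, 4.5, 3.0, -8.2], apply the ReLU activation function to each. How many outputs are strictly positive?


ReLU(x) = max(0, x) for each element:
ReLU(5.6) = 5.6
ReLU(4.5) = 4.5
ReLU(3.0) = 3.0
ReLU(-8.2) = 0
Active neurons (>0): 3

3


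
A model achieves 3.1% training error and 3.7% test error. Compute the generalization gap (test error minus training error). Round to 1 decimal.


Generalization gap = test_error - train_error
= 3.7 - 3.1
= 0.6%
A small gap suggests good generalization.

0.6


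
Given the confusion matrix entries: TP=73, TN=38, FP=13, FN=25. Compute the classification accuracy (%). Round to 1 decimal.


Accuracy = (TP + TN) / (TP + TN + FP + FN) * 100
= (73 + 38) / (73 + 38 + 13 + 25)
= 111 / 149
= 0.745
= 74.5%

74.5


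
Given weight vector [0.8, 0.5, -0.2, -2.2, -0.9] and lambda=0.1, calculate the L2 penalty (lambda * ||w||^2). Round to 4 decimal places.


Squaring each weight:
0.8^2 = 0.64
0.5^2 = 0.25
(-0.2)^2 = 0.04
(-2.2)^2 = 4.84
(-0.9)^2 = 0.81
Sum of squares = 6.58
Penalty = 0.1 * 6.58 = 0.6580

0.6580


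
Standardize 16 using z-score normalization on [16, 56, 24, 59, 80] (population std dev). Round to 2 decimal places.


Mean = (16 + 56 + 24 + 59 + 80) / 5 = 47.0
Variance = sum((x_i - mean)^2) / n = 560.8
Std = sqrt(560.8) = 23.6812
Z = (x - mean) / std
= (16 - 47.0) / 23.6812
= -31.0 / 23.6812
= -1.31

-1.31


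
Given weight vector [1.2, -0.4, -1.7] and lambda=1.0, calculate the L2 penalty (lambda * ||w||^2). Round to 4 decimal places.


Squaring each weight:
1.2^2 = 1.44
(-0.4)^2 = 0.16
(-1.7)^2 = 2.89
Sum of squares = 4.49
Penalty = 1.0 * 4.49 = 4.4900

4.4900


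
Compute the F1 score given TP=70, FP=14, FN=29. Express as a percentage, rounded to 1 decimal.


Precision = TP / (TP + FP) = 70 / 84 = 0.8333
Recall = TP / (TP + FN) = 70 / 99 = 0.7071
F1 = 2 * P * R / (P + R)
= 2 * 0.8333 * 0.7071 / (0.8333 + 0.7071)
= 1.1785 / 1.5404
= 0.765
As percentage: 76.5%

76.5


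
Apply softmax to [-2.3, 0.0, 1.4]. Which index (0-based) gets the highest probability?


Softmax is a monotonic transformation, so it preserves the argmax.
We need to find the index of the maximum logit.
Index 0: -2.3
Index 1: 0.0
Index 2: 1.4
Maximum logit = 1.4 at index 2

2


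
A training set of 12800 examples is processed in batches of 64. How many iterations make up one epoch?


Iterations per epoch = dataset_size / batch_size
= 12800 / 64
= 200

200


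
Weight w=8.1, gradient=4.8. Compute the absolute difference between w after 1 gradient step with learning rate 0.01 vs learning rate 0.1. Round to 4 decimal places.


With lr=0.01: w_new = 8.1 - 0.01 * 4.8 = 8.052
With lr=0.1: w_new = 8.1 - 0.1 * 4.8 = 7.62
Absolute difference = |8.052 - 7.62|
= 0.4320

0.4320


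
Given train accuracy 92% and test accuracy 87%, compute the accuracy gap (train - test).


Gap = train_accuracy - test_accuracy
= 92 - 87
= 5%
This moderate gap may indicate mild overfitting.

5


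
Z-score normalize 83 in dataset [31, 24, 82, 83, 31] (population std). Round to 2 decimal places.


Mean = (31 + 24 + 82 + 83 + 31) / 5 = 50.2
Variance = sum((x_i - mean)^2) / n = 702.16
Std = sqrt(702.16) = 26.4983
Z = (x - mean) / std
= (83 - 50.2) / 26.4983
= 32.8 / 26.4983
= 1.24

1.24


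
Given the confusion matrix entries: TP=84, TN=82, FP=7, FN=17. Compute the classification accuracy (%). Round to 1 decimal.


Accuracy = (TP + TN) / (TP + TN + FP + FN) * 100
= (84 + 82) / (84 + 82 + 7 + 17)
= 166 / 190
= 0.8737
= 87.4%

87.4


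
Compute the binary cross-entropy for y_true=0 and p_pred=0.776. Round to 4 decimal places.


For y=0: Loss = -log(1-p)
= -log(1 - 0.776)
= -log(0.224)
= -(-1.4961)
= 1.4961

1.4961


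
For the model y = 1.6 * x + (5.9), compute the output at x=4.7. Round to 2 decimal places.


y = 1.6 * 4.7 + (5.9)
= 7.52 + (5.9)
= 13.42

13.42


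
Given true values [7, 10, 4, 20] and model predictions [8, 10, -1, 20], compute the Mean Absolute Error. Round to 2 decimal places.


Absolute errors: [1, 0, 5, 0]
Sum of absolute errors = 6
MAE = 6 / 4 = 1.50

1.50


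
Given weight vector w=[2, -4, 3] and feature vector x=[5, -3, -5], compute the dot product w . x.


Element-wise products:
2 * 5 = 10
-4 * -3 = 12
3 * -5 = -15
Sum = 10 + 12 + -15
= 7

7


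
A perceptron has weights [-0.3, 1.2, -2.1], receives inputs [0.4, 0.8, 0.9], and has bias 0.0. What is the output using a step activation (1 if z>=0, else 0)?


z = w . x + b
= -0.3*0.4 + 1.2*0.8 + -2.1*0.9 + 0.0
= -0.12 + 0.96 + -1.89 + 0.0
= -1.05 + 0.0
= -1.05
Since z = -1.05 < 0, output = 0

0


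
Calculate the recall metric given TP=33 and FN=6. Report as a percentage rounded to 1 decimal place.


Recall = TP / (TP + FN) * 100
= 33 / (33 + 6)
= 33 / 39
= 0.8462
= 84.6%

84.6


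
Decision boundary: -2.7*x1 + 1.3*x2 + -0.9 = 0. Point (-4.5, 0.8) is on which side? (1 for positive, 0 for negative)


Compute -2.7 * -4.5 + 1.3 * 0.8 + -0.9
= 12.15 + 1.04 + -0.9
= 12.29
Since 12.29 >= 0, the point is on the positive side.

1


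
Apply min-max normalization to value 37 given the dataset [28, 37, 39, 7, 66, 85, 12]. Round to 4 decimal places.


Min = 7, Max = 85
Range = 85 - 7 = 78
Scaled = (x - min) / (max - min)
= (37 - 7) / 78
= 30 / 78
= 0.3846

0.3846


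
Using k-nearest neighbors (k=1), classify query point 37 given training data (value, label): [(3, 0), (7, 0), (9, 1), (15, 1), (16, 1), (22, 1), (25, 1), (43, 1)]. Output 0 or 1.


Distances from query 37:
Point 43 (class 1): distance = 6
K=1 nearest neighbors: classes = [1]
Votes for class 1: 1 / 1
Majority vote => class 1

1


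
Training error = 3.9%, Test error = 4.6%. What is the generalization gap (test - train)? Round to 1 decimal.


Generalization gap = test_error - train_error
= 4.6 - 3.9
= 0.7%
A small gap suggests good generalization.

0.7


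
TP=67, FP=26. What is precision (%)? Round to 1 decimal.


Precision = TP / (TP + FP) * 100
= 67 / (67 + 26)
= 67 / 93
= 0.7204
= 72.0%

72.0


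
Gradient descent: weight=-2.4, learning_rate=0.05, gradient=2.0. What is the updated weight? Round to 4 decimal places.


w_new = w_old - lr * gradient
= -2.4 - 0.05 * 2.0
= -2.4 - (0.1)
= -2.5000

-2.5000


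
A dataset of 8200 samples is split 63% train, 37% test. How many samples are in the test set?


Train samples = 8200 * 63% = 5166
Test samples = 8200 - 5166
= 3034

3034


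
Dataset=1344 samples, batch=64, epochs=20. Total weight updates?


Iterations per epoch = 1344 / 64 = 21
Total updates = iterations_per_epoch * epochs
= 21 * 20
= 420

420


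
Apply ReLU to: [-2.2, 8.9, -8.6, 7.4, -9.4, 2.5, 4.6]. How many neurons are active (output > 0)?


ReLU(x) = max(0, x) for each element:
ReLU(-2.2) = 0
ReLU(8.9) = 8.9
ReLU(-8.6) = 0
ReLU(7.4) = 7.4
ReLU(-9.4) = 0
ReLU(2.5) = 2.5
ReLU(4.6) = 4.6
Active neurons (>0): 4

4


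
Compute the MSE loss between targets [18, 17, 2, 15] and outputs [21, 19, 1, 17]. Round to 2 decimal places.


Differences: [-3, -2, 1, -2]
Squared errors: [9, 4, 1, 4]
Sum of squared errors = 18
MSE = 18 / 4 = 4.50

4.50


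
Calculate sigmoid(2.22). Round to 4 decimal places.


sigmoid(z) = 1 / (1 + exp(-z))
exp(-(2.22)) = exp(-2.22) = 0.1086
1 + 0.1086 = 1.1086
1 / 1.1086 = 0.9020

0.9020


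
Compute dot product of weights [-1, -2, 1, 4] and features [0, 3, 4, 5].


Element-wise products:
-1 * 0 = 0
-2 * 3 = -6
1 * 4 = 4
4 * 5 = 20
Sum = 0 + -6 + 4 + 20
= 18

18


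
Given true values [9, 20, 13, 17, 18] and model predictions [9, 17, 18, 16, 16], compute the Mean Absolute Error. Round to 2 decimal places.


Absolute errors: [0, 3, 5, 1, 2]
Sum of absolute errors = 11
MAE = 11 / 5 = 2.20

2.20


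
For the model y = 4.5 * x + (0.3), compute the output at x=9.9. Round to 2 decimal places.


y = 4.5 * 9.9 + (0.3)
= 44.55 + (0.3)
= 44.85

44.85


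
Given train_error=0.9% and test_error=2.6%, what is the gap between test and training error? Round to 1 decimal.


Generalization gap = test_error - train_error
= 2.6 - 0.9
= 1.7%
A small gap suggests good generalization.

1.7


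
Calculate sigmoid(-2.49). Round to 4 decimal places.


sigmoid(z) = 1 / (1 + exp(-z))
exp(-(-2.49)) = exp(2.49) = 12.0613
1 + 12.0613 = 13.0613
1 / 13.0613 = 0.0766

0.0766


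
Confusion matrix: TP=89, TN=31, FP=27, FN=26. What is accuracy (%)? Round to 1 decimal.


Accuracy = (TP + TN) / (TP + TN + FP + FN) * 100
= (89 + 31) / (89 + 31 + 27 + 26)
= 120 / 173
= 0.6936
= 69.4%

69.4


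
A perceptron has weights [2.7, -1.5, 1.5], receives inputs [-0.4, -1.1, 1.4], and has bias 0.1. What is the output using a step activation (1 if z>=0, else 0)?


z = w . x + b
= 2.7*-0.4 + -1.5*-1.1 + 1.5*1.4 + 0.1
= -1.08 + 1.65 + 2.1 + 0.1
= 2.67 + 0.1
= 2.77
Since z = 2.77 >= 0, output = 1

1


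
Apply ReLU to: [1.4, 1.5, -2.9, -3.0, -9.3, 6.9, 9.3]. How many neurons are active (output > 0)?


ReLU(x) = max(0, x) for each element:
ReLU(1.4) = 1.4
ReLU(1.5) = 1.5
ReLU(-2.9) = 0
ReLU(-3.0) = 0
ReLU(-9.3) = 0
ReLU(6.9) = 6.9
ReLU(9.3) = 9.3
Active neurons (>0): 4

4


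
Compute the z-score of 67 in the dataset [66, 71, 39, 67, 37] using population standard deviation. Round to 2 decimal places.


Mean = (66 + 71 + 39 + 67 + 37) / 5 = 56.0
Variance = sum((x_i - mean)^2) / n = 219.2
Std = sqrt(219.2) = 14.8054
Z = (x - mean) / std
= (67 - 56.0) / 14.8054
= 11.0 / 14.8054
= 0.74

0.74


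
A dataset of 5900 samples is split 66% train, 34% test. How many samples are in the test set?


Train samples = 5900 * 66% = 3894
Test samples = 5900 - 3894
= 2006

2006


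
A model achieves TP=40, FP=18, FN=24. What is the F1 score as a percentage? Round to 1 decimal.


Precision = TP / (TP + FP) = 40 / 58 = 0.6897
Recall = TP / (TP + FN) = 40 / 64 = 0.625
F1 = 2 * P * R / (P + R)
= 2 * 0.6897 * 0.625 / (0.6897 + 0.625)
= 0.8621 / 1.3147
= 0.6557
As percentage: 65.6%

65.6


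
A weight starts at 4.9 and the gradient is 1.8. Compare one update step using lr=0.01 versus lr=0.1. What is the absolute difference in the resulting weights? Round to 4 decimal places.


With lr=0.01: w_new = 4.9 - 0.01 * 1.8 = 4.882
With lr=0.1: w_new = 4.9 - 0.1 * 1.8 = 4.72
Absolute difference = |4.882 - 4.72|
= 0.1620

0.1620


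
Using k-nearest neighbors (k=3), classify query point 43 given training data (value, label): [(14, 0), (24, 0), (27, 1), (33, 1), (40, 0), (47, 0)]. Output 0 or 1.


Distances from query 43:
Point 40 (class 0): distance = 3
Point 47 (class 0): distance = 4
Point 33 (class 1): distance = 10
K=3 nearest neighbors: classes = [0, 0, 1]
Votes for class 1: 1 / 3
Majority vote => class 0

0


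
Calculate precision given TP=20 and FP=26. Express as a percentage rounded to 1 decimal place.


Precision = TP / (TP + FP) * 100
= 20 / (20 + 26)
= 20 / 46
= 0.4348
= 43.5%

43.5


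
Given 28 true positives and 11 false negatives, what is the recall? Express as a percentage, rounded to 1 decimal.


Recall = TP / (TP + FN) * 100
= 28 / (28 + 11)
= 28 / 39
= 0.7179
= 71.8%

71.8


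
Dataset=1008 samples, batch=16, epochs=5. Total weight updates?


Iterations per epoch = 1008 / 16 = 63
Total updates = iterations_per_epoch * epochs
= 63 * 5
= 315

315


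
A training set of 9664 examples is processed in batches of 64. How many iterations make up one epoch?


Iterations per epoch = dataset_size / batch_size
= 9664 / 64
= 151

151


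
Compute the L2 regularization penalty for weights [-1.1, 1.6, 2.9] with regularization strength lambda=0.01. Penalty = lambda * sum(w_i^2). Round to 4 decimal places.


Squaring each weight:
(-1.1)^2 = 1.21
1.6^2 = 2.56
2.9^2 = 8.41
Sum of squares = 12.18
Penalty = 0.01 * 12.18 = 0.1218

0.1218


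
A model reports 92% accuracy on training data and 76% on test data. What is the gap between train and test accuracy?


Gap = train_accuracy - test_accuracy
= 92 - 76
= 16%
This gap suggests the model is overfitting.

16


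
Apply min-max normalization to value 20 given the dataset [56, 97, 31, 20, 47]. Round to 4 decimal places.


Min = 20, Max = 97
Range = 97 - 20 = 77
Scaled = (x - min) / (max - min)
= (20 - 20) / 77
= 0 / 77
= 0.0000

0.0000


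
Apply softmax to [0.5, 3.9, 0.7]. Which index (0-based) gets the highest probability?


Softmax is a monotonic transformation, so it preserves the argmax.
We need to find the index of the maximum logit.
Index 0: 0.5
Index 1: 3.9
Index 2: 0.7
Maximum logit = 3.9 at index 1

1


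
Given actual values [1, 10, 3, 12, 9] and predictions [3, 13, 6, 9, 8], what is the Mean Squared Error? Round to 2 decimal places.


Differences: [-2, -3, -3, 3, 1]
Squared errors: [4, 9, 9, 9, 1]
Sum of squared errors = 32
MSE = 32 / 5 = 6.40

6.40


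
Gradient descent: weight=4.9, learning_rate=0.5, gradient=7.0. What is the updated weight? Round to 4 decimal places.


w_new = w_old - lr * gradient
= 4.9 - 0.5 * 7.0
= 4.9 - (3.5)
= 1.4000

1.4000


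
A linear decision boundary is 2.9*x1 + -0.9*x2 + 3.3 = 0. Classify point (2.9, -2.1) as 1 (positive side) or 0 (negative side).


Compute 2.9 * 2.9 + -0.9 * -2.1 + 3.3
= 8.41 + 1.89 + 3.3
= 13.6
Since 13.6 >= 0, the point is on the positive side.

1


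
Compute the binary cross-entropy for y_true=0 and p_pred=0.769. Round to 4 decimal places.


For y=0: Loss = -log(1-p)
= -log(1 - 0.769)
= -log(0.231)
= -(-1.4653)
= 1.4653

1.4653


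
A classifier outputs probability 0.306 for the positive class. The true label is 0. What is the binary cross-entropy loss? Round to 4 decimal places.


For y=0: Loss = -log(1-p)
= -log(1 - 0.306)
= -log(0.694)
= -(-0.3653)
= 0.3653

0.3653


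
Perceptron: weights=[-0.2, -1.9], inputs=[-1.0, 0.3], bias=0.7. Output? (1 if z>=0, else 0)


z = w . x + b
= -0.2*-1.0 + -1.9*0.3 + 0.7
= 0.2 + -0.57 + 0.7
= -0.37 + 0.7
= 0.33
Since z = 0.33 >= 0, output = 1

1


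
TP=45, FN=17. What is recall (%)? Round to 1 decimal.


Recall = TP / (TP + FN) * 100
= 45 / (45 + 17)
= 45 / 62
= 0.7258
= 72.6%

72.6


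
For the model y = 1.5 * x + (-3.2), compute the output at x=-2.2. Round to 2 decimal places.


y = 1.5 * -2.2 + (-3.2)
= -3.3 + (-3.2)
= -6.50

-6.50


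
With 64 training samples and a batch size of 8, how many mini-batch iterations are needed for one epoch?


Iterations per epoch = dataset_size / batch_size
= 64 / 8
= 8

8


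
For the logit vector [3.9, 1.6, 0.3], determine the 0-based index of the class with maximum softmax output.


Softmax is a monotonic transformation, so it preserves the argmax.
We need to find the index of the maximum logit.
Index 0: 3.9
Index 1: 1.6
Index 2: 0.3
Maximum logit = 3.9 at index 0

0


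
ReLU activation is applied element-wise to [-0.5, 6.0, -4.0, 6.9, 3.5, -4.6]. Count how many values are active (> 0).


ReLU(x) = max(0, x) for each element:
ReLU(-0.5) = 0
ReLU(6.0) = 6.0
ReLU(-4.0) = 0
ReLU(6.9) = 6.9
ReLU(3.5) = 3.5
ReLU(-4.6) = 0
Active neurons (>0): 3

3


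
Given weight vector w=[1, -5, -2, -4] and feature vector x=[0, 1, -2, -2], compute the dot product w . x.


Element-wise products:
1 * 0 = 0
-5 * 1 = -5
-2 * -2 = 4
-4 * -2 = 8
Sum = 0 + -5 + 4 + 8
= 7

7


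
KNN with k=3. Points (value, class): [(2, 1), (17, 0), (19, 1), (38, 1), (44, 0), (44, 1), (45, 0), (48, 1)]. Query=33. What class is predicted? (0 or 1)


Distances from query 33:
Point 38 (class 1): distance = 5
Point 44 (class 0): distance = 11
Point 44 (class 1): distance = 11
K=3 nearest neighbors: classes = [1, 0, 1]
Votes for class 1: 2 / 3
Majority vote => class 1

1


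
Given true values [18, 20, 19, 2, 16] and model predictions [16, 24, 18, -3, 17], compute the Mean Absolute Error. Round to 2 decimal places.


Absolute errors: [2, 4, 1, 5, 1]
Sum of absolute errors = 13
MAE = 13 / 5 = 2.60

2.60


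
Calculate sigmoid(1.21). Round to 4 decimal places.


sigmoid(z) = 1 / (1 + exp(-z))
exp(-(1.21)) = exp(-1.21) = 0.2982
1 + 0.2982 = 1.2982
1 / 1.2982 = 0.7703

0.7703


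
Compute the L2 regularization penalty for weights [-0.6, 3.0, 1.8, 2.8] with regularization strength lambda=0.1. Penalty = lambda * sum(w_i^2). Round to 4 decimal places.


Squaring each weight:
(-0.6)^2 = 0.36
3.0^2 = 9.0
1.8^2 = 3.24
2.8^2 = 7.84
Sum of squares = 20.44
Penalty = 0.1 * 20.44 = 2.0440

2.0440


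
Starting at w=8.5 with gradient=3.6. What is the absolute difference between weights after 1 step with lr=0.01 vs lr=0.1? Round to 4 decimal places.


With lr=0.01: w_new = 8.5 - 0.01 * 3.6 = 8.464
With lr=0.1: w_new = 8.5 - 0.1 * 3.6 = 8.14
Absolute difference = |8.464 - 8.14|
= 0.3240

0.3240


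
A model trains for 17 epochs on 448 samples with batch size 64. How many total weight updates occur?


Iterations per epoch = 448 / 64 = 7
Total updates = iterations_per_epoch * epochs
= 7 * 17
= 119

119


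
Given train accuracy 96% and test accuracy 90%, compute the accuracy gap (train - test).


Gap = train_accuracy - test_accuracy
= 96 - 90
= 6%
This moderate gap may indicate mild overfitting.

6


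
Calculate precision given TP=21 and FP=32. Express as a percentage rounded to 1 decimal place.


Precision = TP / (TP + FP) * 100
= 21 / (21 + 32)
= 21 / 53
= 0.3962
= 39.6%

39.6


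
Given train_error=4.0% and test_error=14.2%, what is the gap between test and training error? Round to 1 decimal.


Generalization gap = test_error - train_error
= 14.2 - 4.0
= 10.2%
A large gap suggests overfitting.

10.2


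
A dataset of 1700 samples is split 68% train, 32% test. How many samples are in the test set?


Train samples = 1700 * 68% = 1156
Test samples = 1700 - 1156
= 544

544


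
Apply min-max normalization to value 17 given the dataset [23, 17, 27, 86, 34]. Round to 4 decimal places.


Min = 17, Max = 86
Range = 86 - 17 = 69
Scaled = (x - min) / (max - min)
= (17 - 17) / 69
= 0 / 69
= 0.0000

0.0000


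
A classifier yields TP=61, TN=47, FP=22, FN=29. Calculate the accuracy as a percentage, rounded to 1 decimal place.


Accuracy = (TP + TN) / (TP + TN + FP + FN) * 100
= (61 + 47) / (61 + 47 + 22 + 29)
= 108 / 159
= 0.6792
= 67.9%

67.9


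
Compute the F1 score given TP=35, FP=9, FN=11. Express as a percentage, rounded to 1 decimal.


Precision = TP / (TP + FP) = 35 / 44 = 0.7955
Recall = TP / (TP + FN) = 35 / 46 = 0.7609
F1 = 2 * P * R / (P + R)
= 2 * 0.7955 * 0.7609 / (0.7955 + 0.7609)
= 1.2105 / 1.5563
= 0.7778
As percentage: 77.8%

77.8


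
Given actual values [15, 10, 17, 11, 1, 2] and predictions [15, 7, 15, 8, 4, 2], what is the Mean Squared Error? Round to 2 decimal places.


Differences: [0, 3, 2, 3, -3, 0]
Squared errors: [0, 9, 4, 9, 9, 0]
Sum of squared errors = 31
MSE = 31 / 6 = 5.17

5.17


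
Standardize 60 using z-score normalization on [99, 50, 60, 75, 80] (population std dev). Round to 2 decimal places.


Mean = (99 + 50 + 60 + 75 + 80) / 5 = 72.8
Variance = sum((x_i - mean)^2) / n = 285.36
Std = sqrt(285.36) = 16.8926
Z = (x - mean) / std
= (60 - 72.8) / 16.8926
= -12.8 / 16.8926
= -0.76

-0.76


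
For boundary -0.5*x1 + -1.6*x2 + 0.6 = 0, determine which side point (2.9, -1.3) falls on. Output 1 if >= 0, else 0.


Compute -0.5 * 2.9 + -1.6 * -1.3 + 0.6
= -1.45 + 2.08 + 0.6
= 1.23
Since 1.23 >= 0, the point is on the positive side.

1


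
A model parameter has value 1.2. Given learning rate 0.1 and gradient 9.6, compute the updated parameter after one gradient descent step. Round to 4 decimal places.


w_new = w_old - lr * gradient
= 1.2 - 0.1 * 9.6
= 1.2 - (0.96)
= 0.2400

0.2400


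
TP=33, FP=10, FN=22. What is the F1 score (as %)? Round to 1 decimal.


Precision = TP / (TP + FP) = 33 / 43 = 0.7674
Recall = TP / (TP + FN) = 33 / 55 = 0.6
F1 = 2 * P * R / (P + R)
= 2 * 0.7674 * 0.6 / (0.7674 + 0.6)
= 0.9209 / 1.3674
= 0.6735
As percentage: 67.3%

67.3


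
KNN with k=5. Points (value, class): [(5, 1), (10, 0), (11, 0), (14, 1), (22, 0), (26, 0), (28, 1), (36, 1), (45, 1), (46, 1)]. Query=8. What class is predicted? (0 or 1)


Distances from query 8:
Point 10 (class 0): distance = 2
Point 11 (class 0): distance = 3
Point 5 (class 1): distance = 3
Point 14 (class 1): distance = 6
Point 22 (class 0): distance = 14
K=5 nearest neighbors: classes = [0, 0, 1, 1, 0]
Votes for class 1: 2 / 5
Majority vote => class 0

0


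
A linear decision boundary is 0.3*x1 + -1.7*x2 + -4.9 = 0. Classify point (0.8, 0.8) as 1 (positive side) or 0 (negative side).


Compute 0.3 * 0.8 + -1.7 * 0.8 + -4.9
= 0.24 + -1.36 + -4.9
= -6.02
Since -6.02 < 0, the point is on the negative side.

0


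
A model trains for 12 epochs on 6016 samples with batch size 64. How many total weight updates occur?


Iterations per epoch = 6016 / 64 = 94
Total updates = iterations_per_epoch * epochs
= 94 * 12
= 1128

1128


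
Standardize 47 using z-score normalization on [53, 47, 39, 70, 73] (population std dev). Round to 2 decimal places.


Mean = (53 + 47 + 39 + 70 + 73) / 5 = 56.4
Variance = sum((x_i - mean)^2) / n = 172.64
Std = sqrt(172.64) = 13.1393
Z = (x - mean) / std
= (47 - 56.4) / 13.1393
= -9.4 / 13.1393
= -0.72

-0.72


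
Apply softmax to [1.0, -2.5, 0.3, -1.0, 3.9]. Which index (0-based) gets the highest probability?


Softmax is a monotonic transformation, so it preserves the argmax.
We need to find the index of the maximum logit.
Index 0: 1.0
Index 1: -2.5
Index 2: 0.3
Index 3: -1.0
Index 4: 3.9
Maximum logit = 3.9 at index 4

4


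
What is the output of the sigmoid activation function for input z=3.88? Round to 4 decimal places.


sigmoid(z) = 1 / (1 + exp(-z))
exp(-(3.88)) = exp(-3.88) = 0.0207
1 + 0.0207 = 1.0207
1 / 1.0207 = 0.9798

0.9798


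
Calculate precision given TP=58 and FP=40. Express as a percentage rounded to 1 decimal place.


Precision = TP / (TP + FP) * 100
= 58 / (58 + 40)
= 58 / 98
= 0.5918
= 59.2%

59.2


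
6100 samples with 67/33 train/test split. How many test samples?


Train samples = 6100 * 67% = 4087
Test samples = 6100 - 4087
= 2013

2013


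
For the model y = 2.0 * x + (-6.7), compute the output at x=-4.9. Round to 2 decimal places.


y = 2.0 * -4.9 + (-6.7)
= -9.8 + (-6.7)
= -16.50

-16.50


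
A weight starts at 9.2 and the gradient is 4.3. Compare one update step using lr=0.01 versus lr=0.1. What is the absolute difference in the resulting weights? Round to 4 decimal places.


With lr=0.01: w_new = 9.2 - 0.01 * 4.3 = 9.157
With lr=0.1: w_new = 9.2 - 0.1 * 4.3 = 8.77
Absolute difference = |9.157 - 8.77|
= 0.3870

0.3870


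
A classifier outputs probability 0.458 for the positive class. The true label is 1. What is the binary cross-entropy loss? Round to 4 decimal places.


For y=1: Loss = -log(p)
= -log(0.458)
= -(-0.7809)
= 0.7809

0.7809


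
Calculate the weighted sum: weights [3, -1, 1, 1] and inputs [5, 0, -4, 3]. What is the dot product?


Element-wise products:
3 * 5 = 15
-1 * 0 = 0
1 * -4 = -4
1 * 3 = 3
Sum = 15 + 0 + -4 + 3
= 14

14


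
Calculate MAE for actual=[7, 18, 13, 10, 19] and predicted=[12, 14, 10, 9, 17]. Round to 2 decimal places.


Absolute errors: [5, 4, 3, 1, 2]
Sum of absolute errors = 15
MAE = 15 / 5 = 3.00

3.00


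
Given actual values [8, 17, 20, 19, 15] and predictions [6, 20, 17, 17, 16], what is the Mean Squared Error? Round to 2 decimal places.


Differences: [2, -3, 3, 2, -1]
Squared errors: [4, 9, 9, 4, 1]
Sum of squared errors = 27
MSE = 27 / 5 = 5.40

5.40


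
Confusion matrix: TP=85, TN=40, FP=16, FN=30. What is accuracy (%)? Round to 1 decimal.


Accuracy = (TP + TN) / (TP + TN + FP + FN) * 100
= (85 + 40) / (85 + 40 + 16 + 30)
= 125 / 171
= 0.731
= 73.1%

73.1


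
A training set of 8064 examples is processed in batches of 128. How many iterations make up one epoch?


Iterations per epoch = dataset_size / batch_size
= 8064 / 128
= 63

63


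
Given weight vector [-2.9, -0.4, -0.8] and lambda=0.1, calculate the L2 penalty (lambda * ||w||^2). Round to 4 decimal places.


Squaring each weight:
(-2.9)^2 = 8.41
(-0.4)^2 = 0.16
(-0.8)^2 = 0.64
Sum of squares = 9.21
Penalty = 0.1 * 9.21 = 0.9210

0.9210


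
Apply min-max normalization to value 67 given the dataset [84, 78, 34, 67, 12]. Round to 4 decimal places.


Min = 12, Max = 84
Range = 84 - 12 = 72
Scaled = (x - min) / (max - min)
= (67 - 12) / 72
= 55 / 72
= 0.7639

0.7639


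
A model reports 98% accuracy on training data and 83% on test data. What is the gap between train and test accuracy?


Gap = train_accuracy - test_accuracy
= 98 - 83
= 15%
This gap suggests the model is overfitting.

15


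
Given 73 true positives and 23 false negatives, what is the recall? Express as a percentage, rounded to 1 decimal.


Recall = TP / (TP + FN) * 100
= 73 / (73 + 23)
= 73 / 96
= 0.7604
= 76.0%

76.0


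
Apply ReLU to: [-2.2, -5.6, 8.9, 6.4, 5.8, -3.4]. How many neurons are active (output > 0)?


ReLU(x) = max(0, x) for each element:
ReLU(-2.2) = 0
ReLU(-5.6) = 0
ReLU(8.9) = 8.9
ReLU(6.4) = 6.4
ReLU(5.8) = 5.8
ReLU(-3.4) = 0
Active neurons (>0): 3

3


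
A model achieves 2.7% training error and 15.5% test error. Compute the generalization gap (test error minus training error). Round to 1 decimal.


Generalization gap = test_error - train_error
= 15.5 - 2.7
= 12.8%
A large gap suggests overfitting.

12.8


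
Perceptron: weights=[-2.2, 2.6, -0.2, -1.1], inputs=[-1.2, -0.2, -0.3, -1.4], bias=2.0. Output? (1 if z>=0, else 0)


z = w . x + b
= -2.2*-1.2 + 2.6*-0.2 + -0.2*-0.3 + -1.1*-1.4 + 2.0
= 2.64 + -0.52 + 0.06 + 1.54 + 2.0
= 3.72 + 2.0
= 5.72
Since z = 5.72 >= 0, output = 1

1


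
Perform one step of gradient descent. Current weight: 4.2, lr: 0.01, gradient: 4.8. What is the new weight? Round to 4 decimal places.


w_new = w_old - lr * gradient
= 4.2 - 0.01 * 4.8
= 4.2 - (0.048)
= 4.1520

4.1520


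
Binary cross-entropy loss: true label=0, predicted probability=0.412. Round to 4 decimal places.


For y=0: Loss = -log(1-p)
= -log(1 - 0.412)
= -log(0.588)
= -(-0.531)
= 0.5310

0.5310


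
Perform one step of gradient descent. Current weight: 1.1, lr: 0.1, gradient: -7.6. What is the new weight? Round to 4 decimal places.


w_new = w_old - lr * gradient
= 1.1 - 0.1 * -7.6
= 1.1 - (-0.76)
= 1.8600

1.8600


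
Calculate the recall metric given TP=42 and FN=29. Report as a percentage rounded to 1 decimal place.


Recall = TP / (TP + FN) * 100
= 42 / (42 + 29)
= 42 / 71
= 0.5915
= 59.2%

59.2


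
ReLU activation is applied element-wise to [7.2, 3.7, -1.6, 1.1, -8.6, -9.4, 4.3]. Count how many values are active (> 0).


ReLU(x) = max(0, x) for each element:
ReLU(7.2) = 7.2
ReLU(3.7) = 3.7
ReLU(-1.6) = 0
ReLU(1.1) = 1.1
ReLU(-8.6) = 0
ReLU(-9.4) = 0
ReLU(4.3) = 4.3
Active neurons (>0): 4

4


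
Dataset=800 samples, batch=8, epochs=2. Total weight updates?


Iterations per epoch = 800 / 8 = 100
Total updates = iterations_per_epoch * epochs
= 100 * 2
= 200

200


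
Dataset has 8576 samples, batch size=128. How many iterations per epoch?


Iterations per epoch = dataset_size / batch_size
= 8576 / 128
= 67

67


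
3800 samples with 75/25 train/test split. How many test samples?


Train samples = 3800 * 75% = 2850
Test samples = 3800 - 2850
= 950

950


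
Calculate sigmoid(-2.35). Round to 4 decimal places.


sigmoid(z) = 1 / (1 + exp(-z))
exp(-(-2.35)) = exp(2.35) = 10.4856
1 + 10.4856 = 11.4856
1 / 11.4856 = 0.0871

0.0871


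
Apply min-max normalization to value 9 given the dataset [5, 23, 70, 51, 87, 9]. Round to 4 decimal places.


Min = 5, Max = 87
Range = 87 - 5 = 82
Scaled = (x - min) / (max - min)
= (9 - 5) / 82
= 4 / 82
= 0.0488

0.0488


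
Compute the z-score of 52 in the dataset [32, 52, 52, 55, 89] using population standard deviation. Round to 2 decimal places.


Mean = (32 + 52 + 52 + 55 + 89) / 5 = 56.0
Variance = sum((x_i - mean)^2) / n = 339.6
Std = sqrt(339.6) = 18.4282
Z = (x - mean) / std
= (52 - 56.0) / 18.4282
= -4.0 / 18.4282
= -0.22

-0.22


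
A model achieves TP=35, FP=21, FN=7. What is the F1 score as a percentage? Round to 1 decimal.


Precision = TP / (TP + FP) = 35 / 56 = 0.625
Recall = TP / (TP + FN) = 35 / 42 = 0.8333
F1 = 2 * P * R / (P + R)
= 2 * 0.625 * 0.8333 / (0.625 + 0.8333)
= 1.0417 / 1.4583
= 0.7143
As percentage: 71.4%

71.4


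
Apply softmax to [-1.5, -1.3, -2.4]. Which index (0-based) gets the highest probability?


Softmax is a monotonic transformation, so it preserves the argmax.
We need to find the index of the maximum logit.
Index 0: -1.5
Index 1: -1.3
Index 2: -2.4
Maximum logit = -1.3 at index 1

1


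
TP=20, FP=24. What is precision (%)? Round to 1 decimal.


Precision = TP / (TP + FP) * 100
= 20 / (20 + 24)
= 20 / 44
= 0.4545
= 45.5%

45.5


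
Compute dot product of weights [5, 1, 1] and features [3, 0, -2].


Element-wise products:
5 * 3 = 15
1 * 0 = 0
1 * -2 = -2
Sum = 15 + 0 + -2
= 13

13


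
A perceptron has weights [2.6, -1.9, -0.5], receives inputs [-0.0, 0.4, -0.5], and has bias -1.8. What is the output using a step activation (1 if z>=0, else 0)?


z = w . x + b
= 2.6*-0.0 + -1.9*0.4 + -0.5*-0.5 + -1.8
= -0.0 + -0.76 + 0.25 + -1.8
= -0.51 + -1.8
= -2.31
Since z = -2.31 < 0, output = 0

0


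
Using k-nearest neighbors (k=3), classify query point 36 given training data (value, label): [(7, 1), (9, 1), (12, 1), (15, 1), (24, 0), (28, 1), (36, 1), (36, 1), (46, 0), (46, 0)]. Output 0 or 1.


Distances from query 36:
Point 36 (class 1): distance = 0
Point 36 (class 1): distance = 0
Point 28 (class 1): distance = 8
K=3 nearest neighbors: classes = [1, 1, 1]
Votes for class 1: 3 / 3
Majority vote => class 1

1


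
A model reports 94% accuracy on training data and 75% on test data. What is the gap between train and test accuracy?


Gap = train_accuracy - test_accuracy
= 94 - 75
= 19%
This gap suggests the model is overfitting.

19


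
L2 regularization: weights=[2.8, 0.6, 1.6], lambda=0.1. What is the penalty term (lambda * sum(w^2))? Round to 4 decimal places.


Squaring each weight:
2.8^2 = 7.84
0.6^2 = 0.36
1.6^2 = 2.56
Sum of squares = 10.76
Penalty = 0.1 * 10.76 = 1.0760

1.0760


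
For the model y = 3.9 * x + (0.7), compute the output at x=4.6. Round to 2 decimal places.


y = 3.9 * 4.6 + (0.7)
= 17.94 + (0.7)
= 18.64

18.64


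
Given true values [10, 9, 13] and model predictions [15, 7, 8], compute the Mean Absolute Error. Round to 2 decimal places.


Absolute errors: [5, 2, 5]
Sum of absolute errors = 12
MAE = 12 / 3 = 4.00

4.00


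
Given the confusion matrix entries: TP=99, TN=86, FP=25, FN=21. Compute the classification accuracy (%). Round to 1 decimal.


Accuracy = (TP + TN) / (TP + TN + FP + FN) * 100
= (99 + 86) / (99 + 86 + 25 + 21)
= 185 / 231
= 0.8009
= 80.1%

80.1


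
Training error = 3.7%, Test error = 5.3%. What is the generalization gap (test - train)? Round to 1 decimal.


Generalization gap = test_error - train_error
= 5.3 - 3.7
= 1.6%
A small gap suggests good generalization.

1.6


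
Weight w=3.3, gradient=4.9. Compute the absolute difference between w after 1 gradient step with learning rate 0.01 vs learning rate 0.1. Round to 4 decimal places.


With lr=0.01: w_new = 3.3 - 0.01 * 4.9 = 3.251
With lr=0.1: w_new = 3.3 - 0.1 * 4.9 = 2.81
Absolute difference = |3.251 - 2.81|
= 0.4410

0.4410


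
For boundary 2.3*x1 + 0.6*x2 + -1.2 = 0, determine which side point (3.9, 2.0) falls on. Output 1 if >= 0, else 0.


Compute 2.3 * 3.9 + 0.6 * 2.0 + -1.2
= 8.97 + 1.2 + -1.2
= 8.97
Since 8.97 >= 0, the point is on the positive side.

1
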